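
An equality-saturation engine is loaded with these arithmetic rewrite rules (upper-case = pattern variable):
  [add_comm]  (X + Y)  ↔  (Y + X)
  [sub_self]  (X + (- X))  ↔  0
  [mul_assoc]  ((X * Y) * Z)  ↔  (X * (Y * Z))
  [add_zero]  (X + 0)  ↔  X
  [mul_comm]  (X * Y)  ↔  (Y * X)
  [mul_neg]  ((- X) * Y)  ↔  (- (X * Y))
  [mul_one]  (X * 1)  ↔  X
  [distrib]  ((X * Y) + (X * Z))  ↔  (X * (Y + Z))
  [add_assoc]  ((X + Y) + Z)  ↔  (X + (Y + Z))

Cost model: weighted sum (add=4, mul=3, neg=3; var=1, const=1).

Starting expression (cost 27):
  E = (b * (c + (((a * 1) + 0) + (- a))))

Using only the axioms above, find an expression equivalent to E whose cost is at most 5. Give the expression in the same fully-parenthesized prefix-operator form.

1. [add_zero →] ((a * 1) + 0)  →  (a * 1);  E = (b * (c + ((a * 1) + (- a))))
2. [mul_comm →] (b * (c + ((a * 1) + (- a))))  →  ((c + ((a * 1) + (- a))) * b)
3. [mul_one →] (a * 1)  →  a;  E = ((c + (a + (- a))) * b)
4. [sub_self →] (a + (- a))  →  0;  E = ((c + 0) * b)
5. [add_zero →] (c + 0)  →  c;  cost 5 ≤ 5, done

(c * b)   [cost 5]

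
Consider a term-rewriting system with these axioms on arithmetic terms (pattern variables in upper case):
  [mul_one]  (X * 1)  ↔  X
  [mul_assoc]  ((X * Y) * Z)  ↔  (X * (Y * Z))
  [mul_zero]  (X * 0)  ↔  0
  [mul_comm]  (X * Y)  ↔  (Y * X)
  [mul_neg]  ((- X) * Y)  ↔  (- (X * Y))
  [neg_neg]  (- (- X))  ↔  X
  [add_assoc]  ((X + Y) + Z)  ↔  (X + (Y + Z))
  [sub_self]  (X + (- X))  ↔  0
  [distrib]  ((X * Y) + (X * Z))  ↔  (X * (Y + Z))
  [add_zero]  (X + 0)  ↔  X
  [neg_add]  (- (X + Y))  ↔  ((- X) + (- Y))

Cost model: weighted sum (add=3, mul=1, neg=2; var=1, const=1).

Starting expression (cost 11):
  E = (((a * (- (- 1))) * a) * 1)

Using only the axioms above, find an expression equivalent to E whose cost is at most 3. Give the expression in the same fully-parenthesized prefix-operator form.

1. [neg_neg →] (- (- 1))  →  1;  E = (((a * 1) * a) * 1)
2. [mul_one →] (a * 1)  →  a;  E = ((a * a) * 1)
3. [mul_one →] ((a * a) * 1)  →  (a * a);  cost 3 ≤ 3, done

(a * a)   [cost 3]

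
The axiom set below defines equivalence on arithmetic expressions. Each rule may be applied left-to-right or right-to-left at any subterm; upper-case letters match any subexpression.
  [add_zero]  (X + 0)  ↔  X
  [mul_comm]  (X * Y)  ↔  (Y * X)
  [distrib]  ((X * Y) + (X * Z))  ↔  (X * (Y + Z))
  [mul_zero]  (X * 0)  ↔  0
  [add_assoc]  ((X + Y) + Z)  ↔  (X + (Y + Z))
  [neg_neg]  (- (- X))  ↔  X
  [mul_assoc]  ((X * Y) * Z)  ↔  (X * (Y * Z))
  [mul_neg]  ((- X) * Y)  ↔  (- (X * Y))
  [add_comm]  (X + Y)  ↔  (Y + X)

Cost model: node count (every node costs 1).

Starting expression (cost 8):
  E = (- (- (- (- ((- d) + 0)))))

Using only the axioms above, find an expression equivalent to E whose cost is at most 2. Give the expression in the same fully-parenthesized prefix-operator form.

(- d)   [cost 2]

(1) (- (- (- (- ((- d) + 0)))))  =[neg_neg →]=  (- (- ((- d) + 0)))
(2) ((- d) + 0)  =[add_zero →]=  (- d)    ⊢ (- (- (- d)))
(3) (- (- (- d)))  =[neg_neg →]=  (- d)    ⊢ cost 2, within 2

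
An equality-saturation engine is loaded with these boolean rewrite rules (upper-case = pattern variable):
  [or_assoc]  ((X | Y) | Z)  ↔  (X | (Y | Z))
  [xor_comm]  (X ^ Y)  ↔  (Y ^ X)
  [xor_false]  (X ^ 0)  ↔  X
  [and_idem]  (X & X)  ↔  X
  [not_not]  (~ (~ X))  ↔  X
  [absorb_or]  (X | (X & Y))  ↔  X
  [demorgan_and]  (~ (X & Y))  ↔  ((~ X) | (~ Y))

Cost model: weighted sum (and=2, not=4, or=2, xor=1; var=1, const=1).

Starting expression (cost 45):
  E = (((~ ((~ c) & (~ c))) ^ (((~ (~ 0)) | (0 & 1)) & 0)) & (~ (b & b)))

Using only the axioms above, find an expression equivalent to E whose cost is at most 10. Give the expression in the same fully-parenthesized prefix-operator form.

((c ^ 0) & (~ b))   [cost 10]

step 1: not_not (→) rewrites (~ (~ 0)) into 0, now (((~ ((~ c) & (~ c))) ^ ((0 | (0 & 1)) & 0)) & (~ (b & b)))
step 2: and_idem (→) rewrites (b & b) into b, now (((~ ((~ c) & (~ c))) ^ ((0 | (0 & 1)) & 0)) & (~ b))
step 3: absorb_or (→) rewrites (0 | (0 & 1)) into 0, now (((~ ((~ c) & (~ c))) ^ (0 & 0)) & (~ b))
step 4: and_idem (→) rewrites ((~ c) & (~ c)) into (~ c), now (((~ (~ c)) ^ (0 & 0)) & (~ b))
step 5: and_idem (→) rewrites (0 & 0) into 0, now (((~ (~ c)) ^ 0) & (~ b))
step 6: not_not (→) rewrites (~ (~ c)) into c, reaching cost 10 (bound 10)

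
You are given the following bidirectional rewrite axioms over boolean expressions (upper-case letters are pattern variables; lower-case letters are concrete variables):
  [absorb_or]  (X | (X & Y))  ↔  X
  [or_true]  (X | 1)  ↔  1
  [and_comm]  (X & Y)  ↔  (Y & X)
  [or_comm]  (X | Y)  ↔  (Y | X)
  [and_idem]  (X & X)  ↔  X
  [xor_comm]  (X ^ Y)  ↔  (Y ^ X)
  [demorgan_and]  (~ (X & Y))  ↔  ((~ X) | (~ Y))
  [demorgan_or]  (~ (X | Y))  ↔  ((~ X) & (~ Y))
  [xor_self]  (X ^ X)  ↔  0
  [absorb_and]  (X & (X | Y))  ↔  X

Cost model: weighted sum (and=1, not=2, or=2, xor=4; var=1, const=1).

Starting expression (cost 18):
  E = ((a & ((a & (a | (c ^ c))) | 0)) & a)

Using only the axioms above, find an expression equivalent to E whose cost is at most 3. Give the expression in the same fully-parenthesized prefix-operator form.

step 1: xor_self (→) rewrites (c ^ c) into 0, now ((a & ((a & (a | 0)) | 0)) & a)
step 2: absorb_and (→) rewrites (a & (a | 0)) into a, now ((a & (a | 0)) & a)
step 3: absorb_and (→) rewrites (a & (a | 0)) into a, reaching cost 3 (bound 3)

(a & a)   [cost 3]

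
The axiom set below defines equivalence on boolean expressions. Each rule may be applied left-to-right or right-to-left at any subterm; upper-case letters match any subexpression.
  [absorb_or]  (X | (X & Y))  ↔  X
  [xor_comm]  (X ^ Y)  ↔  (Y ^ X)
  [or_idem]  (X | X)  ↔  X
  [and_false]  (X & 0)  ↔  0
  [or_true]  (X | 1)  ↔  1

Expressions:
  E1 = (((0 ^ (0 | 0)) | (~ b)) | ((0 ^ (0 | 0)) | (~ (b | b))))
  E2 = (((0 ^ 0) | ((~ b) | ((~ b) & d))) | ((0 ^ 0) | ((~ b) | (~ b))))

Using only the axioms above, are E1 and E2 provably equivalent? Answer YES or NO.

YES

(1) (b | b)  =[or_idem →]=  b    ⊢ (((0 ^ (0 | 0)) | (~ b)) | ((0 ^ (0 | 0)) | (~ b)))
(2) (((0 ^ (0 | 0)) | (~ b)) | ((0 ^ (0 | 0)) | (~ b)))  =[or_idem →]=  ((0 ^ (0 | 0)) | (~ b))
(3) (0 | 0)  =[or_idem →]=  0    ⊢ ((0 ^ 0) | (~ b))
(4) ((0 ^ 0) | (~ b))  =[or_idem ←]=  (((0 ^ 0) | (~ b)) | ((0 ^ 0) | (~ b)))
(5) (~ b)  =[absorb_or ←]=  ((~ b) | ((~ b) & d))    ⊢ (((0 ^ 0) | ((~ b) | ((~ b) & d))) | ((0 ^ 0) | (~ b)))
(6) (~ b)  =[or_idem ←]=  ((~ b) | (~ b))    ⊢ E2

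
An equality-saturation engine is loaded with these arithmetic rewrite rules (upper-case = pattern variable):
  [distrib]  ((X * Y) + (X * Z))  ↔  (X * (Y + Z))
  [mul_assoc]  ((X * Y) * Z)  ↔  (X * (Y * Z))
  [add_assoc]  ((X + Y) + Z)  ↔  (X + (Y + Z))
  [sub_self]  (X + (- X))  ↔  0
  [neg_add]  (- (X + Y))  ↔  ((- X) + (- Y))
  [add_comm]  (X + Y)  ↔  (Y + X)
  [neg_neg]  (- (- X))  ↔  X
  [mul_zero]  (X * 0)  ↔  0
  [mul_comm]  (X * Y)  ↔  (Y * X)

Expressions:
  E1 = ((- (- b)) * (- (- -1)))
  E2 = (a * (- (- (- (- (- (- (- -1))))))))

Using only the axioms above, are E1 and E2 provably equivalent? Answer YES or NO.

NO

The axioms are sound identities: if E1 ↔* E2 then E1 and E2 evaluate identically under any assignment.
Under a=0, b=1: E1 evaluates to -1, E2 to 0. Distinct ⇒ no rewrite sequence connects them.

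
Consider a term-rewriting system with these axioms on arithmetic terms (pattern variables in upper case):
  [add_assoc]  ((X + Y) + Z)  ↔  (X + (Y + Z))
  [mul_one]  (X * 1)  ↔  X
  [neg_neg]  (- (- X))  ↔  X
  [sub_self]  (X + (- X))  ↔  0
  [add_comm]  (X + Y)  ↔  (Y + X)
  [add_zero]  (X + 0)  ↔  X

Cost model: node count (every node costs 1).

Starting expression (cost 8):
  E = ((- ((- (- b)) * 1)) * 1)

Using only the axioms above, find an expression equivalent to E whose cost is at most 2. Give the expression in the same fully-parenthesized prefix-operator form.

(- b)   [cost 2]

step 1: mul_one (→) rewrites ((- (- b)) * 1) into (- (- b)), now ((- (- (- b))) * 1)
step 2: neg_neg (→) rewrites (- (- (- b))) into (- b), now ((- b) * 1)
step 3: mul_one (→) rewrites ((- b) * 1) into (- b), reaching cost 2 (bound 2)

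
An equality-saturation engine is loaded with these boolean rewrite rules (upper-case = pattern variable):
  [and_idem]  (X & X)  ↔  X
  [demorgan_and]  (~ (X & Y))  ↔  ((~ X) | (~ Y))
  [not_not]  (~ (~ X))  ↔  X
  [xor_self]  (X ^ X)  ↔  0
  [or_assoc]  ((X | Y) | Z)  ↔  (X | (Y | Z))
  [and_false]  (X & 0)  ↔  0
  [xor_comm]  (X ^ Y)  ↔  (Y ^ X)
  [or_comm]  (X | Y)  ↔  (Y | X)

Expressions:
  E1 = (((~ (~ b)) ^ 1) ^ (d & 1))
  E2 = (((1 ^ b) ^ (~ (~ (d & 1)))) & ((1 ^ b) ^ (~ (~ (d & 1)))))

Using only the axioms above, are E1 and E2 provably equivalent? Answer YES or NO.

YES

1. [xor_comm →] ((~ (~ b)) ^ 1)  →  (1 ^ (~ (~ b)));  E1 = ((1 ^ (~ (~ b))) ^ (d & 1))
2. [not_not →] (~ (~ b))  →  b;  E1 = ((1 ^ b) ^ (d & 1))
3. [not_not ←] (d & 1)  →  (~ (~ (d & 1)));  E1 = ((1 ^ b) ^ (~ (~ (d & 1))))
4. [and_idem ←] ((1 ^ b) ^ (~ (~ (d & 1))))  →  (((1 ^ b) ^ (~ (~ (d & 1)))) & ((1 ^ b) ^ (~ (~ (d & 1)))));  this is E2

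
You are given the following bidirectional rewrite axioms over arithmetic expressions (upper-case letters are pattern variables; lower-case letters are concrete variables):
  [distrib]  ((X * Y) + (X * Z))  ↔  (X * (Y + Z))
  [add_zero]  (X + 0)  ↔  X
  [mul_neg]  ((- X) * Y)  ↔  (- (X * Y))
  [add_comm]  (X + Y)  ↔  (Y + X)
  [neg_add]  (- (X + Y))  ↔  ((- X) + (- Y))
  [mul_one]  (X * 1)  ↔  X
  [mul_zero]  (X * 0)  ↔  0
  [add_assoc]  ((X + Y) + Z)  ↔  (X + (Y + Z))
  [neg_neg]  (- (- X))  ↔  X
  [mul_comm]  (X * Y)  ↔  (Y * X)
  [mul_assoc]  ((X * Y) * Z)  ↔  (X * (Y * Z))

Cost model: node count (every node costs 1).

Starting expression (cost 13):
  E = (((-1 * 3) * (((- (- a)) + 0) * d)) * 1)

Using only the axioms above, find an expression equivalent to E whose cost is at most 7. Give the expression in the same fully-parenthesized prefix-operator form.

((-1 * 3) * (a * d))   [cost 7]

step 1: neg_neg (→) rewrites (- (- a)) into a, now (((-1 * 3) * ((a + 0) * d)) * 1)
step 2: mul_one (→) rewrites (((-1 * 3) * ((a + 0) * d)) * 1) into ((-1 * 3) * ((a + 0) * d))
step 3: add_zero (→) rewrites (a + 0) into a, reaching cost 7 (bound 7)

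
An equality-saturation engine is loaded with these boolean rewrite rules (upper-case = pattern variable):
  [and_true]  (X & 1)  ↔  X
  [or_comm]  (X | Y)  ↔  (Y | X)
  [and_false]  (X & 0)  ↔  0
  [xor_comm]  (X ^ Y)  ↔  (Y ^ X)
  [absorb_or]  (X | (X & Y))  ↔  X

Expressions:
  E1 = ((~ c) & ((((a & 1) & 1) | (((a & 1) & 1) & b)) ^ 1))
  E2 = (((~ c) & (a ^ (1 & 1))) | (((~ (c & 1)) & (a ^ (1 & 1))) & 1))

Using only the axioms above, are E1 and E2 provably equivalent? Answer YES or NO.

YES

step 1: absorb_or (→) rewrites (((a & 1) & 1) | (((a & 1) & 1) & b)) into ((a & 1) & 1), now ((~ c) & (((a & 1) & 1) ^ 1))
step 2: and_true (→) rewrites ((a & 1) & 1) into (a & 1), now ((~ c) & ((a & 1) ^ 1))
step 3: and_true (→) rewrites (a & 1) into a, now ((~ c) & (a ^ 1))
step 4: and_true (←) rewrites 1 into (1 & 1), now ((~ c) & (a ^ (1 & 1)))
step 5: absorb_or (←) rewrites ((~ c) & (a ^ (1 & 1))) into (((~ c) & (a ^ (1 & 1))) | (((~ c) & (a ^ (1 & 1))) & 1))
step 6: and_true (←) rewrites c into (c & 1), which is E2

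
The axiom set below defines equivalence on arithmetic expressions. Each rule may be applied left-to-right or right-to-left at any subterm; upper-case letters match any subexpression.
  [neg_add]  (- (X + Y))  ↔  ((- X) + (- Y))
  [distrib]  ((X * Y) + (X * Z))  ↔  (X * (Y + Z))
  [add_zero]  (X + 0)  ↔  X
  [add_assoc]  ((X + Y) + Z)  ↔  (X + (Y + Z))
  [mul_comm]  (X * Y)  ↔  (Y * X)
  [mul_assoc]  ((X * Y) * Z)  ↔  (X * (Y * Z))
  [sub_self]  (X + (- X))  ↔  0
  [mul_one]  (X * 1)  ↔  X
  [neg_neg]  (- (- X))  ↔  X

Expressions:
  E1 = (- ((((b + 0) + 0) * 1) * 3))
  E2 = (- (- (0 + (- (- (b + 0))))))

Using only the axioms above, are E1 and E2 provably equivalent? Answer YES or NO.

NO

All listed rules preserve value, hence provable equivalence implies equal values everywhere; look for a separating assignment.
b=1 gives E1 ↦ -3, E2 ↦ 1; values differ ⇒ not provably equivalent.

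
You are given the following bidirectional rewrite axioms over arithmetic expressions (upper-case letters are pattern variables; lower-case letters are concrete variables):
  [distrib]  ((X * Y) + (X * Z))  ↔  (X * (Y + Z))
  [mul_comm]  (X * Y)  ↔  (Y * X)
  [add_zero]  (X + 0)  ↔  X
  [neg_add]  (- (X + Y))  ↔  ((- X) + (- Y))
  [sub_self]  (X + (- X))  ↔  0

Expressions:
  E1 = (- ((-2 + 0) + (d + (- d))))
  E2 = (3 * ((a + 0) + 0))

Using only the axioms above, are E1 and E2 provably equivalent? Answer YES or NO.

NO

All listed rules preserve value, hence provable equivalence implies equal values everywhere; look for a separating assignment.
a=0, d=0 gives E1 ↦ 2, E2 ↦ 0; values differ ⇒ not provably equivalent.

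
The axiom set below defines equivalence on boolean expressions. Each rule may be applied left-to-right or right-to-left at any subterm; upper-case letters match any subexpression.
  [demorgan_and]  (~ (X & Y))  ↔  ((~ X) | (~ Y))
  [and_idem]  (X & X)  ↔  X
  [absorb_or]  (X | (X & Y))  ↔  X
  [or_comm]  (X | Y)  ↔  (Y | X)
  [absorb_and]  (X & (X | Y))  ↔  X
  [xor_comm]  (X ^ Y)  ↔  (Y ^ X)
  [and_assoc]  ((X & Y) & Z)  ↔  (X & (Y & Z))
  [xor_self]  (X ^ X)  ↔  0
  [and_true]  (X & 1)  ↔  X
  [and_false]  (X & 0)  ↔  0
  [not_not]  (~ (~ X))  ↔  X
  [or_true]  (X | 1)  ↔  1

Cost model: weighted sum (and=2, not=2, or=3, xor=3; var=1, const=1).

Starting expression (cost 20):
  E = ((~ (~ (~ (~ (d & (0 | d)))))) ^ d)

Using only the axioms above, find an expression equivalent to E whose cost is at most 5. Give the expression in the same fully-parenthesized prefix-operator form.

(d ^ d)   [cost 5]

step 1: not_not (→) rewrites (~ (~ (~ (~ (d & (0 | d)))))) into (~ (~ (d & (0 | d)))), now ((~ (~ (d & (0 | d)))) ^ d)
step 2: not_not (→) rewrites (~ (~ (d & (0 | d)))) into (d & (0 | d)), now ((d & (0 | d)) ^ d)
step 3: or_comm (→) rewrites (0 | d) into (d | 0), now ((d & (d | 0)) ^ d)
step 4: absorb_and (→) rewrites (d & (d | 0)) into d, reaching cost 5 (bound 5)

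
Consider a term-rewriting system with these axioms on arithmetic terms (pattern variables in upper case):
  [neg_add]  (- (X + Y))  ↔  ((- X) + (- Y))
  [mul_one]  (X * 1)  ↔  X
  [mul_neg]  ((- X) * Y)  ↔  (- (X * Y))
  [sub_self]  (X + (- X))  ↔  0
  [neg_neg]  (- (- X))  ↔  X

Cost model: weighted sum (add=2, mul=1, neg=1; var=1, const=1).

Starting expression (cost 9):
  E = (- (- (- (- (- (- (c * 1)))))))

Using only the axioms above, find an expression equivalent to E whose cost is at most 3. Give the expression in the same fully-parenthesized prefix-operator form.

step 1: mul_one (→) rewrites (c * 1) into c, now (- (- (- (- (- (- c))))))
step 2: neg_neg (→) rewrites (- (- (- c))) into (- c), now (- (- (- (- c))))
step 3: neg_neg (→) rewrites (- (- c)) into c, reaching cost 3 (bound 3)

(- (- c))   [cost 3]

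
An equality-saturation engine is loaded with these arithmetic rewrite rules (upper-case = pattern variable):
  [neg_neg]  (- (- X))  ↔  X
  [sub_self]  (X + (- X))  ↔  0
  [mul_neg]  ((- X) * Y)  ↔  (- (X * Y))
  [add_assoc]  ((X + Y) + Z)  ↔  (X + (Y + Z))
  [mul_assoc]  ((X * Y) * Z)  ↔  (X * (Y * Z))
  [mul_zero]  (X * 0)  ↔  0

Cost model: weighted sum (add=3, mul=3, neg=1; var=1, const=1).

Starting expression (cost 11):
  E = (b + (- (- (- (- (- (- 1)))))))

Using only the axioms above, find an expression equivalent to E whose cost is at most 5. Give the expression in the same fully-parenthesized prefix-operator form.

(b + 1)   [cost 5]

1. [neg_neg →] (- (- (- (- (- (- 1))))))  →  (- (- (- (- 1))));  E = (b + (- (- (- (- 1)))))
2. [neg_neg →] (- (- 1))  →  1;  E = (b + (- (- 1)))
3. [neg_neg →] (- (- 1))  →  1;  cost 5 ≤ 5, done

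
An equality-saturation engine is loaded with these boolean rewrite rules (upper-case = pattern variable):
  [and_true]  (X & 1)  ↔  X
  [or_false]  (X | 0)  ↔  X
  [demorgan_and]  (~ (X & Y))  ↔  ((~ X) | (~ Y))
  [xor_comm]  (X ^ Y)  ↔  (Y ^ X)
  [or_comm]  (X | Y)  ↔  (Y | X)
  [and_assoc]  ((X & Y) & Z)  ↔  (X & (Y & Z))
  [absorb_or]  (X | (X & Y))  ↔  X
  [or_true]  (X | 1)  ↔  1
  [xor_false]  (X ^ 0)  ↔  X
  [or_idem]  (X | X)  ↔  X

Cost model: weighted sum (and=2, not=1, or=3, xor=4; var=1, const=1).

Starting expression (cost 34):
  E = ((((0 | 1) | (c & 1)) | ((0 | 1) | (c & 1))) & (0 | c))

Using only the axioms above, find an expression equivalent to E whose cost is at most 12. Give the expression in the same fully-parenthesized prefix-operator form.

(1) (((0 | 1) | (c & 1)) | ((0 | 1) | (c & 1)))  =[or_idem →]=  ((0 | 1) | (c & 1))    ⊢ (((0 | 1) | (c & 1)) & (0 | c))
(2) (0 | 1)  =[or_true →]=  1    ⊢ ((1 | (c & 1)) & (0 | c))
(3) (c & 1)  =[and_true →]=  c    ⊢ cost 12, within 12

((1 | c) & (0 | c))   [cost 12]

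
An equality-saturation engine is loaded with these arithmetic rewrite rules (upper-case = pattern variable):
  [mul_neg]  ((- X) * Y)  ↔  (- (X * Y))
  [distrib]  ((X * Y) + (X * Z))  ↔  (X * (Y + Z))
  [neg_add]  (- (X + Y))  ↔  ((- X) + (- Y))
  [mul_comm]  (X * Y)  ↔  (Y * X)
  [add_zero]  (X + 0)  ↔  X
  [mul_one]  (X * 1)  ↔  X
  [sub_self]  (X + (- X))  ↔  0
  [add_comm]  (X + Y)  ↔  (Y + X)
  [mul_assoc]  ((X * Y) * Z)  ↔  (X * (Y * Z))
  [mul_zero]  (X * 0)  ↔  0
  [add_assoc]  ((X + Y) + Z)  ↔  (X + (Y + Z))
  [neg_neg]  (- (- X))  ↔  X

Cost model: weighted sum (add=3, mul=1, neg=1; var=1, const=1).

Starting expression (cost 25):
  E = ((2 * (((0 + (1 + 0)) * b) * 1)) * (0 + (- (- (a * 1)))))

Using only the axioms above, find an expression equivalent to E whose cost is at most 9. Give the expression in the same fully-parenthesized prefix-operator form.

((2 * b) * (0 + a))   [cost 9]

step 1: mul_one (→) rewrites (((0 + (1 + 0)) * b) * 1) into ((0 + (1 + 0)) * b), now ((2 * ((0 + (1 + 0)) * b)) * (0 + (- (- (a * 1)))))
step 2: neg_neg (→) rewrites (- (- (a * 1))) into (a * 1), now ((2 * ((0 + (1 + 0)) * b)) * (0 + (a * 1)))
step 3: mul_comm (→) rewrites (2 * ((0 + (1 + 0)) * b)) into (((0 + (1 + 0)) * b) * 2), now ((((0 + (1 + 0)) * b) * 2) * (0 + (a * 1)))
step 4: mul_one (→) rewrites (a * 1) into a, now ((((0 + (1 + 0)) * b) * 2) * (0 + a))
step 5: mul_comm (→) rewrites (((0 + (1 + 0)) * b) * 2) into (2 * ((0 + (1 + 0)) * b)), now ((2 * ((0 + (1 + 0)) * b)) * (0 + a))
step 6: add_zero (→) rewrites (1 + 0) into 1, now ((2 * ((0 + 1) * b)) * (0 + a))
step 7: mul_comm (→) rewrites ((0 + 1) * b) into (b * (0 + 1)), now ((2 * (b * (0 + 1))) * (0 + a))
step 8: add_comm (→) rewrites (0 + 1) into (1 + 0), now ((2 * (b * (1 + 0))) * (0 + a))
step 9: add_zero (→) rewrites (1 + 0) into 1, now ((2 * (b * 1)) * (0 + a))
step 10: mul_one (→) rewrites (b * 1) into b, reaching cost 9 (bound 9)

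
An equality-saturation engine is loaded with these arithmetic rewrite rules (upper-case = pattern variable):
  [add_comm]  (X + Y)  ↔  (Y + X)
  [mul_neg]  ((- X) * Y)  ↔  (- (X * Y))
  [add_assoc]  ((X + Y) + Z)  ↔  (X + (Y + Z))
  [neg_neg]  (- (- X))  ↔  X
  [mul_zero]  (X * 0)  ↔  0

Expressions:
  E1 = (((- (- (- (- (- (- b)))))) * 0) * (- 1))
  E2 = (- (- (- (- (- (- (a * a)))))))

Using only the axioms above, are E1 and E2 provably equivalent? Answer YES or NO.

NO

Every axiom is a valid identity, so a rewrite proof would force E1 and E2 to agree under every assignment.
At a=1, b=0: E1 = 0 but E2 = 1; they differ, so no derivation exists.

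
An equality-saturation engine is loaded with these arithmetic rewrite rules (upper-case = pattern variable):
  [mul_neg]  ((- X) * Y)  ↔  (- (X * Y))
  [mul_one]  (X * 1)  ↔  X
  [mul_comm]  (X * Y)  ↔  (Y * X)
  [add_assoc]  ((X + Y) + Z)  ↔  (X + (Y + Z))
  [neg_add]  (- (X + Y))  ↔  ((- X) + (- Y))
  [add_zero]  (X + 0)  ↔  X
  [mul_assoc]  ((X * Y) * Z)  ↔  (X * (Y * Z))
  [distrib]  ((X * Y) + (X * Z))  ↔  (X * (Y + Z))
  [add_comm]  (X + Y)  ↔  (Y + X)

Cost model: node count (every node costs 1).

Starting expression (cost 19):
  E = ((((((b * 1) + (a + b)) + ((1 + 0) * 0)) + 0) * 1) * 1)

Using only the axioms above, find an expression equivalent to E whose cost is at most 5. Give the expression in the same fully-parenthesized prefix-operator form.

(1) (((((b * 1) + (a + b)) + ((1 + 0) * 0)) + 0) * 1)  =[mul_one →]=  ((((b * 1) + (a + b)) + ((1 + 0) * 0)) + 0)    ⊢ (((((b * 1) + (a + b)) + ((1 + 0) * 0)) + 0) * 1)
(2) ((1 + 0) * 0)  =[mul_comm →]=  (0 * (1 + 0))    ⊢ (((((b * 1) + (a + b)) + (0 * (1 + 0))) + 0) * 1)
(3) (b * 1)  =[mul_one →]=  b    ⊢ ((((b + (a + b)) + (0 * (1 + 0))) + 0) * 1)
(4) (1 + 0)  =[add_zero →]=  1    ⊢ ((((b + (a + b)) + (0 * 1)) + 0) * 1)
(5) (0 * 1)  =[mul_one →]=  0    ⊢ ((((b + (a + b)) + 0) + 0) * 1)
(6) ((((b + (a + b)) + 0) + 0) * 1)  =[mul_one →]=  (((b + (a + b)) + 0) + 0)
(7) (((b + (a + b)) + 0) + 0)  =[add_zero →]=  ((b + (a + b)) + 0)
(8) ((b + (a + b)) + 0)  =[add_zero →]=  (b + (a + b))    ⊢ cost 5, within 5

(b + (a + b))   [cost 5]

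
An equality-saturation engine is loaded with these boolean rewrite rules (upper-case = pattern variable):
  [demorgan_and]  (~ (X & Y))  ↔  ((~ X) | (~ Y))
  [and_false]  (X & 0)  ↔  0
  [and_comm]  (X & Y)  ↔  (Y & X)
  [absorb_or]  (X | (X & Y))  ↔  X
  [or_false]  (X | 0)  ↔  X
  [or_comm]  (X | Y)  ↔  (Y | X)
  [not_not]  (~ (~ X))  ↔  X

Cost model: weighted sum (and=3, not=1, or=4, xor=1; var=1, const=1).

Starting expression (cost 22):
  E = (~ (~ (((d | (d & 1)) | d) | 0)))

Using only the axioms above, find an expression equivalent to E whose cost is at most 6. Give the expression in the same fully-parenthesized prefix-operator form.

(d | d)   [cost 6]

(1) (d | (d & 1))  =[absorb_or →]=  d    ⊢ (~ (~ ((d | d) | 0)))
(2) ((d | d) | 0)  =[or_false →]=  (d | d)    ⊢ (~ (~ (d | d)))
(3) (~ (~ (d | d)))  =[not_not →]=  (d | d)    ⊢ cost 6, within 6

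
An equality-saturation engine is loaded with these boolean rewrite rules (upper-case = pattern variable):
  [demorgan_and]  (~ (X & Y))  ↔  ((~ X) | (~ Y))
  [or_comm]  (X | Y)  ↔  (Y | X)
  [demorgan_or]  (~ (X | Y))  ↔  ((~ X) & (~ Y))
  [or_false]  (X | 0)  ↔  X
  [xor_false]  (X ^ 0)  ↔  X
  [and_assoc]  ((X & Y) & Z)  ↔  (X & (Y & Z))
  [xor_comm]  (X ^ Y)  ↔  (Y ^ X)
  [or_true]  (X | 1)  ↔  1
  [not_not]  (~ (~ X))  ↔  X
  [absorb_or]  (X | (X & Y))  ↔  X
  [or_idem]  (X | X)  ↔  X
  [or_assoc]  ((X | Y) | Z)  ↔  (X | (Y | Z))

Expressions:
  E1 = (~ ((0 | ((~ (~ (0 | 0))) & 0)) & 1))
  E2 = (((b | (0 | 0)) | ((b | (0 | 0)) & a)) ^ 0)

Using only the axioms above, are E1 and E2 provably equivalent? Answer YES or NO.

Every axiom is a valid identity, so a rewrite proof would force E1 and E2 to agree under every assignment.
At a=0, b=0: E1 = 1 but E2 = 0; they differ, so no derivation exists.

NO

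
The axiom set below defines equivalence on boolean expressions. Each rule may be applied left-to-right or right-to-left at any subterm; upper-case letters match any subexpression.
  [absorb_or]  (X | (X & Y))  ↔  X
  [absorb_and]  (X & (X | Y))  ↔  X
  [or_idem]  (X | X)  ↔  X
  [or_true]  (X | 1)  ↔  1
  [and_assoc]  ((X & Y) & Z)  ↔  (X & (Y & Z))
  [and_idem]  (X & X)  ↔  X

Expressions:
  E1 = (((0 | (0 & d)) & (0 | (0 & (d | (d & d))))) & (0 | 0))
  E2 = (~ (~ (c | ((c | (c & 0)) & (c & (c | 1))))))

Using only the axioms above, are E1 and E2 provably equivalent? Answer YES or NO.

All listed rules preserve value, hence provable equivalence implies equal values everywhere; look for a separating assignment.
c=1, d=0 gives E1 ↦ 0, E2 ↦ 1; values differ ⇒ not provably equivalent.

NO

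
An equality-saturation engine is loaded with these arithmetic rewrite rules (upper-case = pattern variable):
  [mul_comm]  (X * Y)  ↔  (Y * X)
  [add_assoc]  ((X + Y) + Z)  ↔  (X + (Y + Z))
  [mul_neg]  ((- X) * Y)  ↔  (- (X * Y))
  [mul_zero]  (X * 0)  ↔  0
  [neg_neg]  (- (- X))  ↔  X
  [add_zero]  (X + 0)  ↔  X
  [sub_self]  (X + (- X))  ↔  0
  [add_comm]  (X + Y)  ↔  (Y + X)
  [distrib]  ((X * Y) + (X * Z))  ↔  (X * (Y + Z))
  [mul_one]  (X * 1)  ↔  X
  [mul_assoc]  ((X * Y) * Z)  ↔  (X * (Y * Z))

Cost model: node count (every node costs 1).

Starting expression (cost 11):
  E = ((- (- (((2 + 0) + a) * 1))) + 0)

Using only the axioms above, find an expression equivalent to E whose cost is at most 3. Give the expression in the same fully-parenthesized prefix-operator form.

(2 + a)   [cost 3]

1. [mul_one →] (((2 + 0) + a) * 1)  →  ((2 + 0) + a);  E = ((- (- ((2 + 0) + a))) + 0)
2. [add_zero →] (2 + 0)  →  2;  E = ((- (- (2 + a))) + 0)
3. [neg_neg →] (- (- (2 + a)))  →  (2 + a);  E = ((2 + a) + 0)
4. [add_zero →] ((2 + a) + 0)  →  (2 + a);  cost 3 ≤ 3, done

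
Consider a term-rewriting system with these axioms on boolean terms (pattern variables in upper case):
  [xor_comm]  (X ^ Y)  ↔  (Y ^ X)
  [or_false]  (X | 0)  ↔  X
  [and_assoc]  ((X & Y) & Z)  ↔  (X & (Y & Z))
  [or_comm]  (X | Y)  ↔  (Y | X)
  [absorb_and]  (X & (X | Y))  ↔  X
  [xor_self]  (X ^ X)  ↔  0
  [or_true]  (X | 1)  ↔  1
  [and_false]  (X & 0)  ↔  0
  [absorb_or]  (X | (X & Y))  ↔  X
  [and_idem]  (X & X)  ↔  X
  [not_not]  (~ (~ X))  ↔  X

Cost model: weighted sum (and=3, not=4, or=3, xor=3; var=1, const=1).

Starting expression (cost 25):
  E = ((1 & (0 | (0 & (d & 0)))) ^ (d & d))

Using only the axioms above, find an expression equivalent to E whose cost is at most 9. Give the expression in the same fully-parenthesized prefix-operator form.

step 1: and_idem (→) rewrites (d & d) into d, now ((1 & (0 | (0 & (d & 0)))) ^ d)
step 2: and_false (→) rewrites (d & 0) into 0, now ((1 & (0 | (0 & 0))) ^ d)
step 3: absorb_or (→) rewrites (0 | (0 & 0)) into 0, reaching cost 9 (bound 9)

((1 & 0) ^ d)   [cost 9]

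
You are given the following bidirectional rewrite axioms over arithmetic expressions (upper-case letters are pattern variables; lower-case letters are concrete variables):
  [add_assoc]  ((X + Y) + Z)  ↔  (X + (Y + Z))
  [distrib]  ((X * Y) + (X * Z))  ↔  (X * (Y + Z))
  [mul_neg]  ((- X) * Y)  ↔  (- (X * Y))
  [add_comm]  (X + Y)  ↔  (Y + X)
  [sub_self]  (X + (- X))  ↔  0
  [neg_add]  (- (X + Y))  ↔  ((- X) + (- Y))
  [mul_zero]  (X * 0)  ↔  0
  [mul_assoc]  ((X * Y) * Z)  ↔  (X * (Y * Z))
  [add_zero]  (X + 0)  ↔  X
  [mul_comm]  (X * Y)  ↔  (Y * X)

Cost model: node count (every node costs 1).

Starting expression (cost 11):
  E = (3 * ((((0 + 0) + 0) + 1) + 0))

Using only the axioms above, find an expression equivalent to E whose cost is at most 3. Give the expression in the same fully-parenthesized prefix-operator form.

(1) ((0 + 0) + 0)  =[add_zero →]=  (0 + 0)    ⊢ (3 * (((0 + 0) + 1) + 0))
(2) (0 + 0)  =[add_zero →]=  0    ⊢ (3 * ((0 + 1) + 0))
(3) (0 + 1)  =[add_comm →]=  (1 + 0)    ⊢ (3 * ((1 + 0) + 0))
(4) (1 + 0)  =[add_zero →]=  1    ⊢ (3 * (1 + 0))
(5) (1 + 0)  =[add_zero →]=  1    ⊢ cost 3, within 3

(3 * 1)   [cost 3]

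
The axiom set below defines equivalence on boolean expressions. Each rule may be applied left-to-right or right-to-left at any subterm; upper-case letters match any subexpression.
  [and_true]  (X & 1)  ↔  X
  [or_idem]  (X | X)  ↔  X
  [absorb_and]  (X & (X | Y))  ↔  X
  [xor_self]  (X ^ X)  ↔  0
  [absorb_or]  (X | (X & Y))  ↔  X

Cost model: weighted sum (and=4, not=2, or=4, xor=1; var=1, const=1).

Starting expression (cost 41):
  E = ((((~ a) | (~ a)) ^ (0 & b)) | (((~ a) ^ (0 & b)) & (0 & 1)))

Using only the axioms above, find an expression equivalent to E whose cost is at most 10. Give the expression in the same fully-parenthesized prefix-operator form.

((~ a) ^ (0 & b))   [cost 10]

1. [and_true →] (0 & 1)  →  0;  E = ((((~ a) | (~ a)) ^ (0 & b)) | (((~ a) ^ (0 & b)) & 0))
2. [or_idem →] ((~ a) | (~ a))  →  (~ a);  E = (((~ a) ^ (0 & b)) | (((~ a) ^ (0 & b)) & 0))
3. [absorb_or →] (((~ a) ^ (0 & b)) | (((~ a) ^ (0 & b)) & 0))  →  ((~ a) ^ (0 & b));  cost 10 ≤ 10, done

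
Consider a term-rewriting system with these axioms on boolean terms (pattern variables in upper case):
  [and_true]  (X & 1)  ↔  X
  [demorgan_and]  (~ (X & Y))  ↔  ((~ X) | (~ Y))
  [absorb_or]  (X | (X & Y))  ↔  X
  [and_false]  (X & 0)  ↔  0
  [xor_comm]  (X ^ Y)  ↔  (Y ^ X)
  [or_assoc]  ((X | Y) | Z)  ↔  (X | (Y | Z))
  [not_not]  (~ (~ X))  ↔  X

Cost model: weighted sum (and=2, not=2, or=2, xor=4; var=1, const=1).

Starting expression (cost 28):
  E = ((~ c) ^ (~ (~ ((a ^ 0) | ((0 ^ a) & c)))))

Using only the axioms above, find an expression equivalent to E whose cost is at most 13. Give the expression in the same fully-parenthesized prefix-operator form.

1. [xor_comm →] (0 ^ a)  →  (a ^ 0);  E = ((~ c) ^ (~ (~ ((a ^ 0) | ((a ^ 0) & c)))))
2. [absorb_or →] ((a ^ 0) | ((a ^ 0) & c))  →  (a ^ 0);  E = ((~ c) ^ (~ (~ (a ^ 0))))
3. [not_not →] (~ (~ (a ^ 0)))  →  (a ^ 0);  cost 13 ≤ 13, done

((~ c) ^ (a ^ 0))   [cost 13]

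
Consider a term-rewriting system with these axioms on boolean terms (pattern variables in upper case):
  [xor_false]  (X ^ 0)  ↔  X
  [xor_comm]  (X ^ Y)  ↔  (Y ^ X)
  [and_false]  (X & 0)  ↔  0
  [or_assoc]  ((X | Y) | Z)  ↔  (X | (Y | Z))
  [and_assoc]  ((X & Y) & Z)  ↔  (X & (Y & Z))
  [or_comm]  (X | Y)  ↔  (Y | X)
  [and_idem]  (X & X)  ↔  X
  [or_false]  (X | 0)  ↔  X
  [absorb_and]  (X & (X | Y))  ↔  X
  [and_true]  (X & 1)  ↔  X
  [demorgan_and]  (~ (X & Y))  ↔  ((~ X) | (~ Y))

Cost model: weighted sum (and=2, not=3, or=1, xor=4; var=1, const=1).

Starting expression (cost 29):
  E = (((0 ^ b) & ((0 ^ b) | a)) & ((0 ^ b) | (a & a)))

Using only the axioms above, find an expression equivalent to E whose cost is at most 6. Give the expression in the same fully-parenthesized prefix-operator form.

(0 ^ b)   [cost 6]

step 1: absorb_and (→) rewrites ((0 ^ b) & ((0 ^ b) | a)) into (0 ^ b), now ((0 ^ b) & ((0 ^ b) | (a & a)))
step 2: and_idem (→) rewrites (a & a) into a, now ((0 ^ b) & ((0 ^ b) | a))
step 3: absorb_and (→) rewrites ((0 ^ b) & ((0 ^ b) | a)) into (0 ^ b), reaching cost 6 (bound 6)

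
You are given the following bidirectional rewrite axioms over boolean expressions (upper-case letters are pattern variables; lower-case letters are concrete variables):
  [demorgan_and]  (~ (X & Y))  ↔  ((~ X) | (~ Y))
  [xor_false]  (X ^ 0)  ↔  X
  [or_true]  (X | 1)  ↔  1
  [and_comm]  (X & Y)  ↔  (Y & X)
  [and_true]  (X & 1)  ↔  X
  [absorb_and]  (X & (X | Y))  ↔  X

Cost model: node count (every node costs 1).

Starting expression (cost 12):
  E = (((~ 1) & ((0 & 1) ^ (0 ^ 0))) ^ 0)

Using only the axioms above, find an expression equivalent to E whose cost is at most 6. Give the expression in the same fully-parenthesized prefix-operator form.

(1) (0 ^ 0)  =[xor_false →]=  0    ⊢ (((~ 1) & ((0 & 1) ^ 0)) ^ 0)
(2) ((0 & 1) ^ 0)  =[xor_false →]=  (0 & 1)    ⊢ (((~ 1) & (0 & 1)) ^ 0)
(3) (((~ 1) & (0 & 1)) ^ 0)  =[xor_false →]=  ((~ 1) & (0 & 1))    ⊢ cost 6, within 6

((~ 1) & (0 & 1))   [cost 6]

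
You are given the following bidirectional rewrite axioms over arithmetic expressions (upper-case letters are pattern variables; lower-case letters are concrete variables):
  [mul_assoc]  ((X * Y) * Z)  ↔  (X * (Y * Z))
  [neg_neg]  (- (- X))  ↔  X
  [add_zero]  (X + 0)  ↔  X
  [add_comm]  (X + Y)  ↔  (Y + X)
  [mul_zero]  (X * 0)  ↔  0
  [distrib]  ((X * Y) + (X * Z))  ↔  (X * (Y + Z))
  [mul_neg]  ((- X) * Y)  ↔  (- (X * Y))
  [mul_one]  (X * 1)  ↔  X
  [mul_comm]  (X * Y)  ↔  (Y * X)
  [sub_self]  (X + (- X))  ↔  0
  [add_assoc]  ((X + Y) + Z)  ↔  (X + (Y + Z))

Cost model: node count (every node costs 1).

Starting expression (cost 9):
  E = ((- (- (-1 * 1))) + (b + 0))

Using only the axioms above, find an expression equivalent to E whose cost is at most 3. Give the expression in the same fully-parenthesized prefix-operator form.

(-1 + b)   [cost 3]

1. [mul_one →] (-1 * 1)  →  -1;  E = ((- (- -1)) + (b + 0))
2. [neg_neg →] (- (- -1))  →  -1;  E = (-1 + (b + 0))
3. [add_zero →] (b + 0)  →  b;  cost 3 ≤ 3, done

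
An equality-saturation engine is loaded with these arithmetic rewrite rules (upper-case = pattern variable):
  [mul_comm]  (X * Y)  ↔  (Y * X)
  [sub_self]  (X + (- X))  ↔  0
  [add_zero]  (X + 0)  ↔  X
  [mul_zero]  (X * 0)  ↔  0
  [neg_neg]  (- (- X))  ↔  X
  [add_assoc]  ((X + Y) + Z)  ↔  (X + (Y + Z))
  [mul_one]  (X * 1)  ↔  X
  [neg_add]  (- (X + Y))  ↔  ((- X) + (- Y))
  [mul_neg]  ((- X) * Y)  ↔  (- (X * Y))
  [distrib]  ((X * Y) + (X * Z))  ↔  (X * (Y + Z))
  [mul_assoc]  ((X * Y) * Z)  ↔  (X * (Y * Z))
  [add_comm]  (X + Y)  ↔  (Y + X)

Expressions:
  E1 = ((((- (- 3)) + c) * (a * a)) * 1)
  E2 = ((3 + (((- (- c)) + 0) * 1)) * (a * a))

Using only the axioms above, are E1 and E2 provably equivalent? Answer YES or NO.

YES

(1) ((((- (- 3)) + c) * (a * a)) * 1)  =[mul_assoc →]=  (((- (- 3)) + c) * ((a * a) * 1))
(2) ((a * a) * 1)  =[mul_one →]=  (a * a)    ⊢ (((- (- 3)) + c) * (a * a))
(3) (- (- 3))  =[neg_neg →]=  3    ⊢ ((3 + c) * (a * a))
(4) c  =[mul_one ←]=  (c * 1)    ⊢ ((3 + (c * 1)) * (a * a))
(5) c  =[add_zero ←]=  (c + 0)    ⊢ ((3 + ((c + 0) * 1)) * (a * a))
(6) c  =[neg_neg ←]=  (- (- c))    ⊢ E2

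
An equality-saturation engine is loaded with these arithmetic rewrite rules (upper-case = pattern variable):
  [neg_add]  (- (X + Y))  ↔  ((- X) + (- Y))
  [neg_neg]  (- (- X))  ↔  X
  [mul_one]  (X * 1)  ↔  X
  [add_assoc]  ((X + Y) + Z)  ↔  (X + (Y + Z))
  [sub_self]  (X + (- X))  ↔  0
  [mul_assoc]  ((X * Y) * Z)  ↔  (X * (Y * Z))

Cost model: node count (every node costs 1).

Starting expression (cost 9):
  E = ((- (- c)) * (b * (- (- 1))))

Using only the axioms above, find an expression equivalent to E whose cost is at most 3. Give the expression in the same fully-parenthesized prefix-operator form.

(c * b)   [cost 3]

(1) (- (- 1))  =[neg_neg →]=  1    ⊢ ((- (- c)) * (b * 1))
(2) (b * 1)  =[mul_one →]=  b    ⊢ ((- (- c)) * b)
(3) (- (- c))  =[neg_neg →]=  c    ⊢ cost 3, within 3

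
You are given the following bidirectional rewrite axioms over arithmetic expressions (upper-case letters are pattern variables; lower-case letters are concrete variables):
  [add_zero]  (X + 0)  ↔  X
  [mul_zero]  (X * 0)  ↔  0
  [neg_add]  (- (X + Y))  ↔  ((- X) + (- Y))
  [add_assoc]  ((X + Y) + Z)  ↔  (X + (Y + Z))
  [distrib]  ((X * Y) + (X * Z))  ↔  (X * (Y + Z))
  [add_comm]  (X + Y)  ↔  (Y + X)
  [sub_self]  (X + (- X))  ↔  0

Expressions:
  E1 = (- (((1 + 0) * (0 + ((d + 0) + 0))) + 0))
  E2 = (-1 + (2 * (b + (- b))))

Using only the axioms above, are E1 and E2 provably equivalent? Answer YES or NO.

All listed rules preserve value, hence provable equivalence implies equal values everywhere; look for a separating assignment.
b=0, d=0 gives E1 ↦ 0, E2 ↦ -1; values differ ⇒ not provably equivalent.

NO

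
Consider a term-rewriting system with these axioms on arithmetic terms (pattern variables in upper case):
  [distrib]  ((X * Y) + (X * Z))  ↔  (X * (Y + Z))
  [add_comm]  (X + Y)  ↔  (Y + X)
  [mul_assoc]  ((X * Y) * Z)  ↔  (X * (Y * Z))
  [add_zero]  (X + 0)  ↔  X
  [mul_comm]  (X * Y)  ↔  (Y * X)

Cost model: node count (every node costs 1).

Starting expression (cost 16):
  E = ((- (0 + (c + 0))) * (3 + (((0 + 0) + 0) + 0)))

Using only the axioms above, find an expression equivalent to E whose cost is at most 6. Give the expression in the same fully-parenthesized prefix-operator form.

((- c) * (3 + 0))   [cost 6]

(1) (0 + 0)  =[add_zero →]=  0    ⊢ ((- (0 + (c + 0))) * (3 + ((0 + 0) + 0)))
(2) (0 + (c + 0))  =[add_comm →]=  ((c + 0) + 0)    ⊢ ((- ((c + 0) + 0)) * (3 + ((0 + 0) + 0)))
(3) ((c + 0) + 0)  =[add_zero →]=  (c + 0)    ⊢ ((- (c + 0)) * (3 + ((0 + 0) + 0)))
(4) ((0 + 0) + 0)  =[add_zero →]=  (0 + 0)    ⊢ ((- (c + 0)) * (3 + (0 + 0)))
(5) (0 + 0)  =[add_zero →]=  0    ⊢ ((- (c + 0)) * (3 + 0))
(6) (c + 0)  =[add_zero →]=  c    ⊢ cost 6, within 6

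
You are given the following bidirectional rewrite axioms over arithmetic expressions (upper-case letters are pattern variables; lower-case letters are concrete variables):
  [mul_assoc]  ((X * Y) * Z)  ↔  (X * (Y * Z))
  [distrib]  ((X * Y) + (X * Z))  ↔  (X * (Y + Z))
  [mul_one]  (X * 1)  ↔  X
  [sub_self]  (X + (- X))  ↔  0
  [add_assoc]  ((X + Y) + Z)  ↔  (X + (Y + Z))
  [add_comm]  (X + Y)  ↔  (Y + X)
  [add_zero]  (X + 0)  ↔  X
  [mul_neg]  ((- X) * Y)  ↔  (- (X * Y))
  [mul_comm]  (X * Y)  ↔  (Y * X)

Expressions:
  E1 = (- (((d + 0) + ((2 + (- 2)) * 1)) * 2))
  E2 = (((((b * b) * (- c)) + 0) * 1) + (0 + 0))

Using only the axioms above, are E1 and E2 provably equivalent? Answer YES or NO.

All listed rules preserve value, hence provable equivalence implies equal values everywhere; look for a separating assignment.
b=0, c=0, d=1 gives E1 ↦ -2, E2 ↦ 0; values differ ⇒ not provably equivalent.

NO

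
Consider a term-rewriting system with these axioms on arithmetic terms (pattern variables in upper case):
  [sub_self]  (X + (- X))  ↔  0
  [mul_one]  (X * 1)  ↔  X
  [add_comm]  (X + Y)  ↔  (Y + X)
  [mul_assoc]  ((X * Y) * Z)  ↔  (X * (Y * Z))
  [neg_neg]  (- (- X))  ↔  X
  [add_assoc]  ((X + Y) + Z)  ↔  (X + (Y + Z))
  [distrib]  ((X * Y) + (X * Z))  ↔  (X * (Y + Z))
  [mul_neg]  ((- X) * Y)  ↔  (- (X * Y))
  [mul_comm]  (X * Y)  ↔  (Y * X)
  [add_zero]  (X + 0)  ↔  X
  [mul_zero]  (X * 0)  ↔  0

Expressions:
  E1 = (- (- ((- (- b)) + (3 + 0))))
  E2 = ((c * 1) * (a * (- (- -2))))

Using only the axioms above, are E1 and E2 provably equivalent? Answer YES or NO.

All listed rules preserve value, hence provable equivalence implies equal values everywhere; look for a separating assignment.
a=0, b=0, c=0 gives E1 ↦ 3, E2 ↦ 0; values differ ⇒ not provably equivalent.

NO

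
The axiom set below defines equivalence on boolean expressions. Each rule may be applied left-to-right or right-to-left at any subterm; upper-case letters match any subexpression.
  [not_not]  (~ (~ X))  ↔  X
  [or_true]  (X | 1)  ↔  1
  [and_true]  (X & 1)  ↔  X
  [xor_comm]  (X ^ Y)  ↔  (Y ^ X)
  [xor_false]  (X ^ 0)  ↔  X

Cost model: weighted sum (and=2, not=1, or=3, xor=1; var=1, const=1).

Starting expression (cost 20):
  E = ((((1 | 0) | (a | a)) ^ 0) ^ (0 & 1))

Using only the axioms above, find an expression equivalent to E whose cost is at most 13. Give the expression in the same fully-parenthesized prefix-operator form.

((1 | 0) | (a | a))   [cost 13]

step 1: xor_false (→) rewrites (((1 | 0) | (a | a)) ^ 0) into ((1 | 0) | (a | a)), now (((1 | 0) | (a | a)) ^ (0 & 1))
step 2: and_true (→) rewrites (0 & 1) into 0, now (((1 | 0) | (a | a)) ^ 0)
step 3: xor_false (→) rewrites (((1 | 0) | (a | a)) ^ 0) into ((1 | 0) | (a | a)), reaching cost 13 (bound 13)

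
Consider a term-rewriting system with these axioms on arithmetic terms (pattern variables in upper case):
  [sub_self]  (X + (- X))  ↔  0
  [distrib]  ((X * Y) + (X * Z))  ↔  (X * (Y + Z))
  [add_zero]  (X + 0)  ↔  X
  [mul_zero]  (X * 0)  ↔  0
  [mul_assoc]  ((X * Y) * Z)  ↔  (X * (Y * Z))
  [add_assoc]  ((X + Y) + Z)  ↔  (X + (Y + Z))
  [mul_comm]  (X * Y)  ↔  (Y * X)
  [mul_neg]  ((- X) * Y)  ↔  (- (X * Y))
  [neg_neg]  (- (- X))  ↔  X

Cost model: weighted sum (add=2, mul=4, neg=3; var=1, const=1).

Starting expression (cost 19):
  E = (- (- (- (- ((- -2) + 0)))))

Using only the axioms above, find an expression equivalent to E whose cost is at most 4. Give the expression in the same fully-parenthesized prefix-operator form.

(- -2)   [cost 4]

step 1: add_zero (→) rewrites ((- -2) + 0) into (- -2), now (- (- (- (- (- -2)))))
step 2: neg_neg (→) rewrites (- (- -2)) into -2, now (- (- (- -2)))
step 3: neg_neg (→) rewrites (- (- -2)) into -2, reaching cost 4 (bound 4)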